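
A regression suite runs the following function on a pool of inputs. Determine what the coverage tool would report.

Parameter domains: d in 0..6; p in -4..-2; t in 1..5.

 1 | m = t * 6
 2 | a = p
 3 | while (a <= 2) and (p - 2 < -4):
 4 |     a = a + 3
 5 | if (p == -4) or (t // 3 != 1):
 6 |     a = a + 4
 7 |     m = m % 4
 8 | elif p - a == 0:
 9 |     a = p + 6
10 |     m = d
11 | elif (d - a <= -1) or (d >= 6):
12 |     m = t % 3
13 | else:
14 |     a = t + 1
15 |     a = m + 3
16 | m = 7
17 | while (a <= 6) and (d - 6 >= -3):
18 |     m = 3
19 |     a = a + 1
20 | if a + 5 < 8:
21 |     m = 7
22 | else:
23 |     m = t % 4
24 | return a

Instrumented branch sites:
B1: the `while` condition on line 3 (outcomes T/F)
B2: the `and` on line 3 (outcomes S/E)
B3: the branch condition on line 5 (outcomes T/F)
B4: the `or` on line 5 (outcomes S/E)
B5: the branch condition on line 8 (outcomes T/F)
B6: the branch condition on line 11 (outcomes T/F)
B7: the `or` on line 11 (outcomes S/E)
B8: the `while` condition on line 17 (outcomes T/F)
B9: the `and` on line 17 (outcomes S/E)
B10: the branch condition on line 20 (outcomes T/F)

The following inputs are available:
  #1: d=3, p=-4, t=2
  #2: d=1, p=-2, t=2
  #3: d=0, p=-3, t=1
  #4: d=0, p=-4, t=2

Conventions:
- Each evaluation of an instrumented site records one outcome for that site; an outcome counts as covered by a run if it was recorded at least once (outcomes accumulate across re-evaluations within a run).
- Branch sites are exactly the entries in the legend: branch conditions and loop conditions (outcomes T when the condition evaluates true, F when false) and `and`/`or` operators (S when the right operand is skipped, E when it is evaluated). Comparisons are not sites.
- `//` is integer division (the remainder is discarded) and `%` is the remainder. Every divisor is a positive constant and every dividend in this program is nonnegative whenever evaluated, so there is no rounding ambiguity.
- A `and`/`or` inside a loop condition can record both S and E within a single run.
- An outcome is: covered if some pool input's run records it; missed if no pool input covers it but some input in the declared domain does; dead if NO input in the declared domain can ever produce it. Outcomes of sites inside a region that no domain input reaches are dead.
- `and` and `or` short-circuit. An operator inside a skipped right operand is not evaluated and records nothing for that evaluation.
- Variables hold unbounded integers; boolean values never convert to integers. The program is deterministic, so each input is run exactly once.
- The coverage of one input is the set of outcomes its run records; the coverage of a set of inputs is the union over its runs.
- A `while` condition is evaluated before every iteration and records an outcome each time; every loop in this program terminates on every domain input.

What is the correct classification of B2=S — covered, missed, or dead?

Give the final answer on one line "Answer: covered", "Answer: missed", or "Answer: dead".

B2=S is recorded by pool input(s) 1, 3, 4 -> covered

Answer: covered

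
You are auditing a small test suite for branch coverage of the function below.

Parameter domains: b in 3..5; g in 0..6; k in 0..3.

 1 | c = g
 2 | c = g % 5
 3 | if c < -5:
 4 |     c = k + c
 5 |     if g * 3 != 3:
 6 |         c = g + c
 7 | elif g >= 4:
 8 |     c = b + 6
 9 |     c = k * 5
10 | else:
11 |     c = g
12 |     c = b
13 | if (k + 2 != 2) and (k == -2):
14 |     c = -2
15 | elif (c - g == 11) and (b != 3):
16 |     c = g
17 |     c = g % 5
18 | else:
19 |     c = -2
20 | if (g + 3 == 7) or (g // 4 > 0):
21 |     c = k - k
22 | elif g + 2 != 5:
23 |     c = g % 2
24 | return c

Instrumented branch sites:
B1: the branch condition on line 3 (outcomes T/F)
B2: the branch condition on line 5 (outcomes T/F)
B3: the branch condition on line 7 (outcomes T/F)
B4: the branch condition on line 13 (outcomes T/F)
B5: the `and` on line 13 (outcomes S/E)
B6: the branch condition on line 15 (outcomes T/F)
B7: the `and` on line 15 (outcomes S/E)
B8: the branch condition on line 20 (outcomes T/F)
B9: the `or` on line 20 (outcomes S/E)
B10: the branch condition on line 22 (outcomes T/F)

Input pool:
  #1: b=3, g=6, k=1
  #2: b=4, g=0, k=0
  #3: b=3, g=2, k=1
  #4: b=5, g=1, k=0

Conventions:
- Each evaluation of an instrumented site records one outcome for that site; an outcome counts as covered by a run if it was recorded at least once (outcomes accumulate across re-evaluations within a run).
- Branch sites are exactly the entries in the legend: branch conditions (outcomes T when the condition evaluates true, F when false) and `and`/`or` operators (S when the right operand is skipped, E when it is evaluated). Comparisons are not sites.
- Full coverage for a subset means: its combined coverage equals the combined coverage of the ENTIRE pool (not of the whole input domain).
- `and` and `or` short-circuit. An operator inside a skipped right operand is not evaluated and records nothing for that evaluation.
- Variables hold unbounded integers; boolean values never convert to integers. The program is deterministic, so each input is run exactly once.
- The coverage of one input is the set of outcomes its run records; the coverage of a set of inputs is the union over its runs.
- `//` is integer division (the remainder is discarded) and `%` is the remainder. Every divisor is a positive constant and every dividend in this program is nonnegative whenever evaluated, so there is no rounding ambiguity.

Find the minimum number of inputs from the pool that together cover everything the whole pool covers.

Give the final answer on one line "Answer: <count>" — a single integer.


#1 (b=3, g=6, k=1) -> B1->F, B3->T, B5->E, B4->F, B7->S, B6->F, B9->E, B8->T; covered: B1=F, B3=T, B4=F, B5=E, B6=F, B7=S, B8=T, B9=E
#2 (b=4, g=0, k=0) -> B1->F, B3->F, B5->S, B4->F, B7->S, B6->F, B9->E, B8->F, B10->T; covered: B1=F, B3=F, B4=F, B5=S, B6=F, B7=S, B8=F, B9=E, B10=T
#3 (b=3, g=2, k=1) -> B1->F, B3->F, B5->E, B4->F, B7->S, B6->F, B9->E, B8->F, B10->T; covered: B1=F, B3=F, B4=F, B5=E, B6=F, B7=S, B8=F, B9=E, B10=T
#4 (b=5, g=1, k=0) -> B1->F, B3->F, B5->S, B4->F, B7->S, B6->F, B9->E, B8->F, B10->T; covered: B1=F, B3=F, B4=F, B5=S, B6=F, B7=S, B8=F, B9=E, B10=T
pool-wide coverage (12 outcomes): B1=F, B3=T, B3=F, B4=F, B5=S, B5=E, B6=F, B7=S, B8=T, B8=F, B9=E, B10=T
size 1 is not enough: best union over all size-1 subsets is 9/12
the canonical winner is {1, 2}: size 2, full 12-outcome coverage, earliest index list among size-2 covers
Answer: 2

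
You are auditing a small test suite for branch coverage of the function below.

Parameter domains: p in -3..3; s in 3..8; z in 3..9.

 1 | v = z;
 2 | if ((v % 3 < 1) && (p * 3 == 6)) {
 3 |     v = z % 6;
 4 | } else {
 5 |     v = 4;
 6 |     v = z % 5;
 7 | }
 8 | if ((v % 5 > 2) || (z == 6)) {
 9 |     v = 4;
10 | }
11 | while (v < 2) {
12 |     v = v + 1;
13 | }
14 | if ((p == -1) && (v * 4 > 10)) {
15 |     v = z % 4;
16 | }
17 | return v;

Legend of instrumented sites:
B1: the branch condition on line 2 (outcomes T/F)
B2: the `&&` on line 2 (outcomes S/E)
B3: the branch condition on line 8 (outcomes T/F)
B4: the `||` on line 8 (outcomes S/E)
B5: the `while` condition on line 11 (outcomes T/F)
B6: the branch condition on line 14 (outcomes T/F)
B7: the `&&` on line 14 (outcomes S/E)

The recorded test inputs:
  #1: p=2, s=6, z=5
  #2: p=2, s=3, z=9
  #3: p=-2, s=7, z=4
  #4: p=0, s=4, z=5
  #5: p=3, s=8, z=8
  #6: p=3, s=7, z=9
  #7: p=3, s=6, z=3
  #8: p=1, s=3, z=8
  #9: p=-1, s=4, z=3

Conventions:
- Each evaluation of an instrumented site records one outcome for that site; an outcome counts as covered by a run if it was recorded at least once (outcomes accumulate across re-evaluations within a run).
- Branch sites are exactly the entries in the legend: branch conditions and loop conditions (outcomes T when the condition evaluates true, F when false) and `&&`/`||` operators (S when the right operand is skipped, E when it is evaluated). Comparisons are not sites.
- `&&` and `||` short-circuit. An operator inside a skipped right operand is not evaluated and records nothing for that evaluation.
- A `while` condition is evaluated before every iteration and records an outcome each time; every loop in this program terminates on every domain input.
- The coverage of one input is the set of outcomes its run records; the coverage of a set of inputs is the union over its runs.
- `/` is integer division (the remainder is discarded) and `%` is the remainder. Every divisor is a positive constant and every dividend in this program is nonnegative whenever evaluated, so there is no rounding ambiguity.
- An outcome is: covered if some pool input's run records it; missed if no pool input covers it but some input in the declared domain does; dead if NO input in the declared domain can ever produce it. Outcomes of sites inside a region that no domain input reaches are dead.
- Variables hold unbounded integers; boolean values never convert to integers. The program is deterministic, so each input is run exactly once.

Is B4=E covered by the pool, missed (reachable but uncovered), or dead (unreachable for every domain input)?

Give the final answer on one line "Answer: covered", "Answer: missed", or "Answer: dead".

B4=E is recorded by pool input(s) 1, 4 -> covered

Answer: covered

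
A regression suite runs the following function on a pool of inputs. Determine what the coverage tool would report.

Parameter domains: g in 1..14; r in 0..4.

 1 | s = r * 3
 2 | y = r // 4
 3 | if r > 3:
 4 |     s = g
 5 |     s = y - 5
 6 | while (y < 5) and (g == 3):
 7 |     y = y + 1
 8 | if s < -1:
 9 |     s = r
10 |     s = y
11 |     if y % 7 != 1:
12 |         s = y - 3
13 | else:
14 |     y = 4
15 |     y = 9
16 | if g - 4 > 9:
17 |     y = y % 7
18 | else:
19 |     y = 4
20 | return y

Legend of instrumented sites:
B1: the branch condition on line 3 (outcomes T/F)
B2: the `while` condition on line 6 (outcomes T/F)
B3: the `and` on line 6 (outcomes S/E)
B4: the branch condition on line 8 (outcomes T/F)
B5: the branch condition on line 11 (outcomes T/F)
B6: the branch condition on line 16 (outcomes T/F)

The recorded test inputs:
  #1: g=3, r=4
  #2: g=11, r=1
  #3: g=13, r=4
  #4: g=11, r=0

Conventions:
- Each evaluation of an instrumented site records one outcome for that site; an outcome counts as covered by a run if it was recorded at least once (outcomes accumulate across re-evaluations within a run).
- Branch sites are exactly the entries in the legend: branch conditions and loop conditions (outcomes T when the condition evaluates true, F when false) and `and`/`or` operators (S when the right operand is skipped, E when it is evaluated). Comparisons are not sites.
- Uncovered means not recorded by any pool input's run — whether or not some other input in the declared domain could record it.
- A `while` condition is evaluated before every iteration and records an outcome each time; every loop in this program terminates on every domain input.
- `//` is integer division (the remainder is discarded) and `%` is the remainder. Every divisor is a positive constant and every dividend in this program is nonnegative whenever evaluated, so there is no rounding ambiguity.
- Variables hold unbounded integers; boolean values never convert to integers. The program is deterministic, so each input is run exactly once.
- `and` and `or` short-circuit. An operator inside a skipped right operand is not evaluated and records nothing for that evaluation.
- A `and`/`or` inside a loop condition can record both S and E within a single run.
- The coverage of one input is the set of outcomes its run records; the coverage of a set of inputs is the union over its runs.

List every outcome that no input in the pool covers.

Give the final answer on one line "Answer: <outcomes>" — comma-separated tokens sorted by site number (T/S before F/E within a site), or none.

#1 (g=3, r=4) -> B1->T, B3->E, B2->T, B3->E, B2->T, B3->E, B2->T, B3->E, B2->T, B3->S, B2->F, B4->T, B5->T, B6->F; covered: B1=T, B2=T, B2=F, B3=S, B3=E, B4=T, B5=T, B6=F
#2 (g=11, r=1) -> B1->F, B3->E, B2->F, B4->F, B6->F; covered: B1=F, B2=F, B3=E, B4=F, B6=F
#3 (g=13, r=4) -> B1->T, B3->E, B2->F, B4->T, B5->F, B6->F; covered: B1=T, B2=F, B3=E, B4=T, B5=F, B6=F
#4 (g=11, r=0) -> B1->F, B3->E, B2->F, B4->F, B6->F; covered: B1=F, B2=F, B3=E, B4=F, B6=F
union over the pool: B1=T, B1=F, B2=T, B2=F, B3=S, B3=E, B4=T, B4=F, B5=T, B5=F, B6=F
uncovered (1 of 12): B6=T

Answer: B6=T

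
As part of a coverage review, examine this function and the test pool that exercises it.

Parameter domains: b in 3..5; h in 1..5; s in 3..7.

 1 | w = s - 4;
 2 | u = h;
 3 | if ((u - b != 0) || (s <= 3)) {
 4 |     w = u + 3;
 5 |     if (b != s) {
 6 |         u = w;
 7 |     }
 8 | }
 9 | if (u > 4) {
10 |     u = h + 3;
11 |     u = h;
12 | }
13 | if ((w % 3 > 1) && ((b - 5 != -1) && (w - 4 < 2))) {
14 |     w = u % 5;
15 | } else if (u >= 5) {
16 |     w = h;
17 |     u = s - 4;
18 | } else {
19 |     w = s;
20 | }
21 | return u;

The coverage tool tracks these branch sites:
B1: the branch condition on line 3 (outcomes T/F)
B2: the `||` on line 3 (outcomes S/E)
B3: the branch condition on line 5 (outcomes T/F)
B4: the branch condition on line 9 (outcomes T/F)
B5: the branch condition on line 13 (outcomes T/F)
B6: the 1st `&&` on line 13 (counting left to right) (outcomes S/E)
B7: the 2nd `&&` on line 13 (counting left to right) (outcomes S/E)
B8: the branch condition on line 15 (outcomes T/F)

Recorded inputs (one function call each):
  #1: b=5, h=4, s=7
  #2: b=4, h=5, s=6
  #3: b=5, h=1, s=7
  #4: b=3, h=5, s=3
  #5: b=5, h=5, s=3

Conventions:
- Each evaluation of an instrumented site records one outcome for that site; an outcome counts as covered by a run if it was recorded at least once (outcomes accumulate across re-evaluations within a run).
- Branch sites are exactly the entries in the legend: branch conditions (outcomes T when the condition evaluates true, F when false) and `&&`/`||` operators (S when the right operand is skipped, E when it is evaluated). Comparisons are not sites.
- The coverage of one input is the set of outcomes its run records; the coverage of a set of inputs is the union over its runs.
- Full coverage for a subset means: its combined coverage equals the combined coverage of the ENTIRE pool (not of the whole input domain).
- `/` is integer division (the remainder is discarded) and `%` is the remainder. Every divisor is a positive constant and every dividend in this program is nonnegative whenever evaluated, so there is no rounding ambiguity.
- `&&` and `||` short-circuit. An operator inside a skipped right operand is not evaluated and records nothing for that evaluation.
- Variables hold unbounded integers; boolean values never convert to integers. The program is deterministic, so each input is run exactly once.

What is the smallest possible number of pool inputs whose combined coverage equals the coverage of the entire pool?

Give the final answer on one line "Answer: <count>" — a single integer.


input #1, b=5, h=4, s=7: events B2->S, B1->T, B3->T, B4->T, B6->S, B5->F, B8->F; outcomes B1=T, B2=S, B3=T, B4=T, B5=F, B6=S, B8=F
input #2, b=4, h=5, s=6: events B2->S, B1->T, B3->T, B4->T, B6->E, B7->S, B5->F, B8->T; outcomes B1=T, B2=S, B3=T, B4=T, B5=F, B6=E, B7=S, B8=T
input #3, b=5, h=1, s=7: events B2->S, B1->T, B3->T, B4->F, B6->S, B5->F, B8->F; outcomes B1=T, B2=S, B3=T, B4=F, B5=F, B6=S, B8=F
input #4, b=3, h=5, s=3: events B2->S, B1->T, B3->F, B4->T, B6->E, B7->E, B5->F, B8->T; outcomes B1=T, B2=S, B3=F, B4=T, B5=F, B6=E, B7=E, B8=T
input #5, b=5, h=5, s=3: events B2->E, B1->T, B3->T, B4->T, B6->E, B7->E, B5->F, B8->T; outcomes B1=T, B2=E, B3=T, B4=T, B5=F, B6=E, B7=E, B8=T
pool-wide coverage (14 outcomes): B1=T, B2=S, B2=E, B3=T, B3=F, B4=T, B4=F, B5=F, B6=S, B6=E, B7=S, B7=E, B8=T, B8=F
checked all size-1 subsets: none covers 14 outcomes (max 8/14)
checked all size-2 subsets: none covers 14 outcomes (max 12/14)
checked all size-3 subsets: none covers 14 outcomes (max 13/14)
inputs {2, 3, 4, 5} (size 4) cover everything; no size-4 subset with a lexicographically smaller index list covers all 14
Answer: 4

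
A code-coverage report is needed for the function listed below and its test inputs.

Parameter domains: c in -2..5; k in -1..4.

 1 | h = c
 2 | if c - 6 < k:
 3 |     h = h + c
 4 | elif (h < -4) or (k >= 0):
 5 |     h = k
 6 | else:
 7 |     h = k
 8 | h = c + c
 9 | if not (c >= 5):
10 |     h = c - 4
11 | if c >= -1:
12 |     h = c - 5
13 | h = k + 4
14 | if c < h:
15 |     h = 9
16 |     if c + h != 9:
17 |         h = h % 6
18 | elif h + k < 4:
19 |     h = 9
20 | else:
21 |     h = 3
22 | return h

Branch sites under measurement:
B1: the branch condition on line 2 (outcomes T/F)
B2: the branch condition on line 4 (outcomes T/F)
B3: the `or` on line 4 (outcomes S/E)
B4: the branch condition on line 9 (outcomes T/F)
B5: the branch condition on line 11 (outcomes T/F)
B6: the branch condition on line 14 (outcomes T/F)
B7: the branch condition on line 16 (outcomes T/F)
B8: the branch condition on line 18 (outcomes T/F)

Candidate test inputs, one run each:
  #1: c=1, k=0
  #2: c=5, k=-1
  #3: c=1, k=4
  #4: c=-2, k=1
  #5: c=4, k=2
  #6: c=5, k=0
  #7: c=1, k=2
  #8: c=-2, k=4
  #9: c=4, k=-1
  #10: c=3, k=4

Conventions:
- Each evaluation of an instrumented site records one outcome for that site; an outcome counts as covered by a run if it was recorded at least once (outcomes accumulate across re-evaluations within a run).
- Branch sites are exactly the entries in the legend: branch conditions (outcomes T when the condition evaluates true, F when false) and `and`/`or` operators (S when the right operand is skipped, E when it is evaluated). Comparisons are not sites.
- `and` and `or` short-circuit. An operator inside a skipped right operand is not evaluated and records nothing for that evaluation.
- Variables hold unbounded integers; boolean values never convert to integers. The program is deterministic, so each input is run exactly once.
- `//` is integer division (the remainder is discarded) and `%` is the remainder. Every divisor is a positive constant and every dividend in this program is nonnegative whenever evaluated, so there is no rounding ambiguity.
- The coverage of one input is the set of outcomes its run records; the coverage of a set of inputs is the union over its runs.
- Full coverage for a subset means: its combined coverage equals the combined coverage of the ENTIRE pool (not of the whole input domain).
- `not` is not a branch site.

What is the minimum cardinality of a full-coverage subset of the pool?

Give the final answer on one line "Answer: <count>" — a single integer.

input #1, c=1, k=0: events B1->T, B4->T, B5->T, B6->T, B7->T; outcomes B1=T, B4=T, B5=T, B6=T, B7=T
input #2, c=5, k=-1: events B1->F, B3->E, B2->F, B4->F, B5->T, B6->F, B8->T; outcomes B1=F, B2=F, B3=E, B4=F, B5=T, B6=F, B8=T
input #3, c=1, k=4: events B1->T, B4->T, B5->T, B6->T, B7->T; outcomes B1=T, B4=T, B5=T, B6=T, B7=T
input #4, c=-2, k=1: events B1->T, B4->T, B5->F, B6->T, B7->T; outcomes B1=T, B4=T, B5=F, B6=T, B7=T
input #5, c=4, k=2: events B1->T, B4->T, B5->T, B6->T, B7->T; outcomes B1=T, B4=T, B5=T, B6=T, B7=T
input #6, c=5, k=0: events B1->T, B4->F, B5->T, B6->F, B8->F; outcomes B1=T, B4=F, B5=T, B6=F, B8=F
input #7, c=1, k=2: events B1->T, B4->T, B5->T, B6->T, B7->T; outcomes B1=T, B4=T, B5=T, B6=T, B7=T
input #8, c=-2, k=4: events B1->T, B4->T, B5->F, B6->T, B7->T; outcomes B1=T, B4=T, B5=F, B6=T, B7=T
input #9, c=4, k=-1: events B1->T, B4->T, B5->T, B6->F, B8->T; outcomes B1=T, B4=T, B5=T, B6=F, B8=T
input #10, c=3, k=4: events B1->T, B4->T, B5->T, B6->T, B7->T; outcomes B1=T, B4=T, B5=T, B6=T, B7=T
the full pool covers 13 outcomes: B1=T, B1=F, B2=F, B3=E, B4=T, B4=F, B5=T, B5=F, B6=T, B6=F, B7=T, B8=T, B8=F
checked all size-1 subsets: none covers 13 outcomes (max 7/13)
checked all size-2 subsets: none covers 13 outcomes (max 12/13)
the canonical winner is {2, 4, 6}: size 3, full 13-outcome coverage, earliest index list among size-3 covers

Answer: 3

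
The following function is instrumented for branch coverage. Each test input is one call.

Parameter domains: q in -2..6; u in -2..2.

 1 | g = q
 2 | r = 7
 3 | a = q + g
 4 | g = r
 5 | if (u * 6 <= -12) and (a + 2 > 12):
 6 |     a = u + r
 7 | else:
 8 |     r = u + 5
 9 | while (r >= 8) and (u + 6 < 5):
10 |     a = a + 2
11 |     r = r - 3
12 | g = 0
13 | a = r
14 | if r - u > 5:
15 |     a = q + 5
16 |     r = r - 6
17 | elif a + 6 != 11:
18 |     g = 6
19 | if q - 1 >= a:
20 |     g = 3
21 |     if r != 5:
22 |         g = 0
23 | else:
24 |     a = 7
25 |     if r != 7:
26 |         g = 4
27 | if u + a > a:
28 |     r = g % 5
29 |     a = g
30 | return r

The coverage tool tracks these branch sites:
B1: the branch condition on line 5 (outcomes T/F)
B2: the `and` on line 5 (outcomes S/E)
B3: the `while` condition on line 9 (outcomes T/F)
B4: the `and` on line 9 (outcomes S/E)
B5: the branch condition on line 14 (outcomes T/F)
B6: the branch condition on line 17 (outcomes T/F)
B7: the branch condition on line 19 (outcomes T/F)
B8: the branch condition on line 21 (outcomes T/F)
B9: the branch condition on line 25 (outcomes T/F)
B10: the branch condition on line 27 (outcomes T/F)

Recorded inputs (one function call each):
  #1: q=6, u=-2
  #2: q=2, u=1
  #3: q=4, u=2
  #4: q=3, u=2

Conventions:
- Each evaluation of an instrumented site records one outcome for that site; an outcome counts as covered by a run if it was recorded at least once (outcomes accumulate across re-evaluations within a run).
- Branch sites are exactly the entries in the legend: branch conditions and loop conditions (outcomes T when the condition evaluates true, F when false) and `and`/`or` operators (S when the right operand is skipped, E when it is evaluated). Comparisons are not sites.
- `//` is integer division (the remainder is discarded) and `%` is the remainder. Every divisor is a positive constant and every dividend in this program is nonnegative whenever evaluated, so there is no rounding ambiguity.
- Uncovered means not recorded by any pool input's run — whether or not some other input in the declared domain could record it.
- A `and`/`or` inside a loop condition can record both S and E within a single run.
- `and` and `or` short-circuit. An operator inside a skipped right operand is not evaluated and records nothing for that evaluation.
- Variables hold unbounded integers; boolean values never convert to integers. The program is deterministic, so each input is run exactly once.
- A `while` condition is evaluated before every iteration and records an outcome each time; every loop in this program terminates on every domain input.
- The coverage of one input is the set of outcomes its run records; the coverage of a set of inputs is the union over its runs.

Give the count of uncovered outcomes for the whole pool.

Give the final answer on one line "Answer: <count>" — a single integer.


run #1 (q=6, u=-2) runs B2->E, B1->T, B4->S, B3->F, B5->T, B7->F, B9->T, B10->F; records B1=T, B2=E, B3=F, B4=S, B5=T, B7=F, B9=T, B10=F
run #2 (q=2, u=1) runs B2->S, B1->F, B4->S, B3->F, B5->F, B6->T, B7->F, B9->T, B10->T; records B1=F, B2=S, B3=F, B4=S, B5=F, B6=T, B7=F, B9=T, B10=T
run #3 (q=4, u=2) runs B2->S, B1->F, B4->S, B3->F, B5->F, B6->T, B7->F, B9->F, B10->T; records B1=F, B2=S, B3=F, B4=S, B5=F, B6=T, B7=F, B9=F, B10=T
run #4 (q=3, u=2) runs B2->S, B1->F, B4->S, B3->F, B5->F, B6->T, B7->F, B9->F, B10->T; records B1=F, B2=S, B3=F, B4=S, B5=F, B6=T, B7=F, B9=F, B10=T
union over the pool: B1=T, B1=F, B2=S, B2=E, B3=F, B4=S, B5=T, B5=F, B6=T, B7=F, B9=T, B9=F, B10=T, B10=F
uncovered (6 of 20): B3=T, B4=E, B6=F, B7=T, B8=T, B8=F
Answer: 6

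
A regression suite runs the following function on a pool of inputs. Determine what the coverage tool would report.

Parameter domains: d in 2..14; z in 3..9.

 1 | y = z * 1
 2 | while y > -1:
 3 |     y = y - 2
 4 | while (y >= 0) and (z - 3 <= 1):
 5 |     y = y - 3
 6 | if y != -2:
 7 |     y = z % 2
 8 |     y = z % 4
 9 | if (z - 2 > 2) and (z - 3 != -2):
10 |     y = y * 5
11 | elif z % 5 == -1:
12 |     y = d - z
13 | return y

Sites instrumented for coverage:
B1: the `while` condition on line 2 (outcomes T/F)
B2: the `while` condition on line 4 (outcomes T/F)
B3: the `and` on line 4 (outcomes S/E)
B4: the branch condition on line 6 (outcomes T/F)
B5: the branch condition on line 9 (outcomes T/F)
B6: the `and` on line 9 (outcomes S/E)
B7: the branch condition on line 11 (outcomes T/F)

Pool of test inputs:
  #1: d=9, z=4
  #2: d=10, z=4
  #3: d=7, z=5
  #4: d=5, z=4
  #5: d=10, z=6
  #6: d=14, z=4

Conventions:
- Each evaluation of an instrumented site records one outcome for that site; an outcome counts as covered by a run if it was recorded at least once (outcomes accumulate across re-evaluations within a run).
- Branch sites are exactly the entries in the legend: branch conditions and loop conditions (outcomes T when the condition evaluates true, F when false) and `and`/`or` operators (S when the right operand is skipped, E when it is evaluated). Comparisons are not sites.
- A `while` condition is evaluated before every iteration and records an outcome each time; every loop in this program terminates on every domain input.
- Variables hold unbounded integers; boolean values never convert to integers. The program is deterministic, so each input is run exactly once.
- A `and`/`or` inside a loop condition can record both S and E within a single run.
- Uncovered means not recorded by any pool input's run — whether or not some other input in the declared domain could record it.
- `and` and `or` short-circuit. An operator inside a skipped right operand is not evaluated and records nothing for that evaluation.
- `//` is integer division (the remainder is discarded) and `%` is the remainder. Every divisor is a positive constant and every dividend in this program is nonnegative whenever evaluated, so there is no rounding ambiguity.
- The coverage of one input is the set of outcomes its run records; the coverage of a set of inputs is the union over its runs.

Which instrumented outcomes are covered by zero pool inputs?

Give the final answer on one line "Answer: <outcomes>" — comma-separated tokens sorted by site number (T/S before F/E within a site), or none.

#1 (d=9, z=4) -> covered: B1=T, B1=F, B2=F, B3=S, B4=F, B5=F, B6=S, B7=F
#2 (d=10, z=4) -> covered: B1=T, B1=F, B2=F, B3=S, B4=F, B5=F, B6=S, B7=F
#3 (d=7, z=5) -> covered: B1=T, B1=F, B2=F, B3=S, B4=T, B5=T, B6=E
#4 (d=5, z=4) -> covered: B1=T, B1=F, B2=F, B3=S, B4=F, B5=F, B6=S, B7=F
#5 (d=10, z=6) -> covered: B1=T, B1=F, B2=F, B3=S, B4=F, B5=T, B6=E
#6 (d=14, z=4) -> covered: B1=T, B1=F, B2=F, B3=S, B4=F, B5=F, B6=S, B7=F
union over the pool: B1=T, B1=F, B2=F, B3=S, B4=T, B4=F, B5=T, B5=F, B6=S, B6=E, B7=F
uncovered (3 of 14): B2=T, B3=E, B7=T

Answer: B2=T, B3=E, B7=T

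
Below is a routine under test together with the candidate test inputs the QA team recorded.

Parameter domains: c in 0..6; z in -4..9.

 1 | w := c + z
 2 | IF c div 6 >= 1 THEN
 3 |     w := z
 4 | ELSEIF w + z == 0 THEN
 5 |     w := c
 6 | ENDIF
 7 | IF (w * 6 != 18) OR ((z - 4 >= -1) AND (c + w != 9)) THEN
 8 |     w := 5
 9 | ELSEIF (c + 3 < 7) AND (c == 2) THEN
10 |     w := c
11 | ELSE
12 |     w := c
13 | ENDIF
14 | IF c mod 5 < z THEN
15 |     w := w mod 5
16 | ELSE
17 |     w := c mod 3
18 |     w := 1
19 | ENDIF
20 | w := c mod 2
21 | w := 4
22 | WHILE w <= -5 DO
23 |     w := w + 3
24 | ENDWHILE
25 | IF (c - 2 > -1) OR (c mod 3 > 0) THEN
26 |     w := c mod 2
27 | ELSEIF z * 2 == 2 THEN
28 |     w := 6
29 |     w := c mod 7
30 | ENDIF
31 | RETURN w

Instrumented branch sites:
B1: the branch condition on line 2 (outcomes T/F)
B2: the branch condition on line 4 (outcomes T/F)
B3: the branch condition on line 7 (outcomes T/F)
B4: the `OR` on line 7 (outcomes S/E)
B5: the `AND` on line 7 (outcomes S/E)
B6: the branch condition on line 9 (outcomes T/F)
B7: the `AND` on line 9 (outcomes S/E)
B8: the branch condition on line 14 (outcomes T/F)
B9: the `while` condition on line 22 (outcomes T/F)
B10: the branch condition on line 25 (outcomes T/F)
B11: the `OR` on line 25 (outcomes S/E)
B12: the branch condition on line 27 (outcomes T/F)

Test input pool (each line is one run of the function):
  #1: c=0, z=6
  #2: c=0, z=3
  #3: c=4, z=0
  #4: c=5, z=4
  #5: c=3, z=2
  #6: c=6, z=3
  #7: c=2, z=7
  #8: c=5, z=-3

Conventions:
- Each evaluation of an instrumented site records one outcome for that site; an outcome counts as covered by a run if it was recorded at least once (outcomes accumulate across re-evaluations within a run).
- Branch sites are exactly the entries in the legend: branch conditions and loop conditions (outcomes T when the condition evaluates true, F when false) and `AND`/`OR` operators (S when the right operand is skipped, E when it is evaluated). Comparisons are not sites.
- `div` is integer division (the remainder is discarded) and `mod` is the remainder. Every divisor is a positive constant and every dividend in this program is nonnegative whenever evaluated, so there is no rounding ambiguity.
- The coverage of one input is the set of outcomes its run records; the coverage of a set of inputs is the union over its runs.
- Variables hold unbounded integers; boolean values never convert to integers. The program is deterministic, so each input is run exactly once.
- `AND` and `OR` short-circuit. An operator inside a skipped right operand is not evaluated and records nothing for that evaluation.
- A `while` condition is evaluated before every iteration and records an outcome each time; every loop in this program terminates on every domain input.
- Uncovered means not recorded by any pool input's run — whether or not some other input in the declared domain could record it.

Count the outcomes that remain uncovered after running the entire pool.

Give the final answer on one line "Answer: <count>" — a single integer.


test 1 (c=0, z=6) fires B1->F, B2->F, B4->S, B3->T, B8->T, B9->F, B11->E, B10->F, B12->F; hits B1=F, B2=F, B3=T, B4=S, B8=T, B9=F, B10=F, B11=E, B12=F
test 2 (c=0, z=3) fires B1->F, B2->F, B4->E, B5->E, B3->T, B8->T, B9->F, B11->E, B10->F, B12->F; hits B1=F, B2=F, B3=T, B4=E, B5=E, B8=T, B9=F, B10=F, B11=E, B12=F
test 3 (c=4, z=0) fires B1->F, B2->F, B4->S, B3->T, B8->F, B9->F, B11->S, B10->T; hits B1=F, B2=F, B3=T, B4=S, B8=F, B9=F, B10=T, B11=S
test 4 (c=5, z=4) fires B1->F, B2->F, B4->S, B3->T, B8->T, B9->F, B11->S, B10->T; hits B1=F, B2=F, B3=T, B4=S, B8=T, B9=F, B10=T, B11=S
test 5 (c=3, z=2) fires B1->F, B2->F, B4->S, B3->T, B8->F, B9->F, B11->S, B10->T; hits B1=F, B2=F, B3=T, B4=S, B8=F, B9=F, B10=T, B11=S
test 6 (c=6, z=3) fires B1->T, B4->E, B5->E, B3->F, B7->S, B6->F, B8->T, B9->F, B11->S, B10->T; hits B1=T, B3=F, B4=E, B5=E, B6=F, B7=S, B8=T, B9=F, B10=T, B11=S
test 7 (c=2, z=7) fires B1->F, B2->F, B4->S, B3->T, B8->T, B9->F, B11->S, B10->T; hits B1=F, B2=F, B3=T, B4=S, B8=T, B9=F, B10=T, B11=S
test 8 (c=5, z=-3) fires B1->F, B2->F, B4->S, B3->T, B8->F, B9->F, B11->S, B10->T; hits B1=F, B2=F, B3=T, B4=S, B8=F, B9=F, B10=T, B11=S
union over the pool: B1=T, B1=F, B2=F, B3=T, B3=F, B4=S, B4=E, B5=E, B6=F, B7=S, B8=T, B8=F, B9=F, B10=T, B10=F, B11=S, B11=E, B12=F
uncovered (6 of 24): B2=T, B5=S, B6=T, B7=E, B9=T, B12=T
Answer: 6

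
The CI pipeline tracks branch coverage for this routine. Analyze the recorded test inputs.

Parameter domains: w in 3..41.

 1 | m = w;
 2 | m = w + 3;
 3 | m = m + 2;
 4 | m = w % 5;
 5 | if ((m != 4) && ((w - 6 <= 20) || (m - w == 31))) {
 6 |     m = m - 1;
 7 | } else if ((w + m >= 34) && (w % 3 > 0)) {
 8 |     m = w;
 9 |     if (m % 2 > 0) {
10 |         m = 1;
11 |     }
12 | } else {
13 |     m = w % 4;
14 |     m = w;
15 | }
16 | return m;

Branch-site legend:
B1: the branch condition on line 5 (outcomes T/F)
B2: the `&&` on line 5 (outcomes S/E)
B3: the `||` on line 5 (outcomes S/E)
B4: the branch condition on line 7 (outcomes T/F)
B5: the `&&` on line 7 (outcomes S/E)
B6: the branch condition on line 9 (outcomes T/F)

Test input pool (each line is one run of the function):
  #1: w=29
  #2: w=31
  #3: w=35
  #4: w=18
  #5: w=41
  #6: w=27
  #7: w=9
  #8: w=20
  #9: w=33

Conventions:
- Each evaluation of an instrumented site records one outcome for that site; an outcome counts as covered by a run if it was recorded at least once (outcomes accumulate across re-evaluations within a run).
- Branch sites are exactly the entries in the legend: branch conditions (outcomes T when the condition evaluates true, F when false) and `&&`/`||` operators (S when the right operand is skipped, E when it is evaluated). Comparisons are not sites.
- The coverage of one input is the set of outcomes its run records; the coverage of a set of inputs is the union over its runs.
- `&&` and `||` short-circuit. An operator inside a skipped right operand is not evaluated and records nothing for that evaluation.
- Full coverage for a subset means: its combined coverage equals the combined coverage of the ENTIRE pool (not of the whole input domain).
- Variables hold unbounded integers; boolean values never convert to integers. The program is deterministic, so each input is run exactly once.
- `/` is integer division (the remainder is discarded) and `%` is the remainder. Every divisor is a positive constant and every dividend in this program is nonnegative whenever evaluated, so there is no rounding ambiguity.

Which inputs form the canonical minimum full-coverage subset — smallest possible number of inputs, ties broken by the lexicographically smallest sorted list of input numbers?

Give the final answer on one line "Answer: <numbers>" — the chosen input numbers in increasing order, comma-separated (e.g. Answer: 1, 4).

input #1, w=29: outcomes B1=F, B2=S, B4=F, B5=S
input #2, w=31: outcomes B1=F, B2=E, B3=E, B4=F, B5=S
input #3, w=35: outcomes B1=F, B2=E, B3=E, B4=T, B5=E, B6=T
input #4, w=18: outcomes B1=T, B2=E, B3=S
input #5, w=41: outcomes B1=F, B2=E, B3=E, B4=T, B5=E, B6=T
input #6, w=27: outcomes B1=F, B2=E, B3=E, B4=F, B5=S
input #7, w=9: outcomes B1=F, B2=S, B4=F, B5=S
input #8, w=20: outcomes B1=T, B2=E, B3=S
input #9, w=33: outcomes B1=F, B2=E, B3=E, B4=F, B5=E
pool-wide coverage (11 outcomes): B1=T, B1=F, B2=S, B2=E, B3=S, B3=E, B4=T, B4=F, B5=S, B5=E, B6=T
every size-1 subset falls short of the 11 outcomes (best: 6/11)
every size-2 subset falls short of the 11 outcomes (best: 9/11)
size 3: inputs {1, 3, 4} cover all 11 outcomes, and no lexicographically smaller subset of this size does

Answer: 1, 3, 4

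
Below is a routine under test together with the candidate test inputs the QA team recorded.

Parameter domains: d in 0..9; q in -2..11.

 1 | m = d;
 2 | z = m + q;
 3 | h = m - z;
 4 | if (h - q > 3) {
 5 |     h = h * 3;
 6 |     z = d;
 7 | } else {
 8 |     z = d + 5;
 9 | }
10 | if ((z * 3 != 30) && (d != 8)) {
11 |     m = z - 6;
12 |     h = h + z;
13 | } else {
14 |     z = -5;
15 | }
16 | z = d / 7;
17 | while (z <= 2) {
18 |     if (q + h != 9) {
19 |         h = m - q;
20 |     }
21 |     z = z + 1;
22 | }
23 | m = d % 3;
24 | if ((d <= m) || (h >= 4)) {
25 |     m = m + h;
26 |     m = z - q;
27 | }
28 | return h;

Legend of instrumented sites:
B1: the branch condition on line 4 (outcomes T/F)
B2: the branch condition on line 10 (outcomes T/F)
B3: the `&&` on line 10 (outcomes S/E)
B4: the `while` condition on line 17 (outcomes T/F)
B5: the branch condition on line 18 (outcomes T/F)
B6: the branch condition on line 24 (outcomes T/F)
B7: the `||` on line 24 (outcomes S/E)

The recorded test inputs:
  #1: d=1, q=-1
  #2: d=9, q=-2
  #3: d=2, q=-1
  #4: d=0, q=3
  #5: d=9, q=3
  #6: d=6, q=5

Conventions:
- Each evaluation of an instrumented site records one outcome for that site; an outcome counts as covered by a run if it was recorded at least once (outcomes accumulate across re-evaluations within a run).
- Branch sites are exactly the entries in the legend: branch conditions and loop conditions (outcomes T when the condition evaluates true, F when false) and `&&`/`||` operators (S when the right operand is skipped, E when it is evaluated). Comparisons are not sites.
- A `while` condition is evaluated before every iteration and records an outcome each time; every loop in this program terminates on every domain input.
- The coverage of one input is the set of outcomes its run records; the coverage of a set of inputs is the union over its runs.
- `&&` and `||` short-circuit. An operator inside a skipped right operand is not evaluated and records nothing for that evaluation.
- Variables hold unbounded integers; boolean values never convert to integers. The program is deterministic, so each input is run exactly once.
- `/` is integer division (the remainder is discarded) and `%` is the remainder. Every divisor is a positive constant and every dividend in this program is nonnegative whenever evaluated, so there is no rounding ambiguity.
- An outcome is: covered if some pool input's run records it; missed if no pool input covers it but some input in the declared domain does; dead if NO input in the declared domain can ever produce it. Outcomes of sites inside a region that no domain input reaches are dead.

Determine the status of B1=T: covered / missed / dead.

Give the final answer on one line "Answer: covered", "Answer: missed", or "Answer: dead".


B1=T is recorded by pool input(s) 2 -> covered
Answer: covered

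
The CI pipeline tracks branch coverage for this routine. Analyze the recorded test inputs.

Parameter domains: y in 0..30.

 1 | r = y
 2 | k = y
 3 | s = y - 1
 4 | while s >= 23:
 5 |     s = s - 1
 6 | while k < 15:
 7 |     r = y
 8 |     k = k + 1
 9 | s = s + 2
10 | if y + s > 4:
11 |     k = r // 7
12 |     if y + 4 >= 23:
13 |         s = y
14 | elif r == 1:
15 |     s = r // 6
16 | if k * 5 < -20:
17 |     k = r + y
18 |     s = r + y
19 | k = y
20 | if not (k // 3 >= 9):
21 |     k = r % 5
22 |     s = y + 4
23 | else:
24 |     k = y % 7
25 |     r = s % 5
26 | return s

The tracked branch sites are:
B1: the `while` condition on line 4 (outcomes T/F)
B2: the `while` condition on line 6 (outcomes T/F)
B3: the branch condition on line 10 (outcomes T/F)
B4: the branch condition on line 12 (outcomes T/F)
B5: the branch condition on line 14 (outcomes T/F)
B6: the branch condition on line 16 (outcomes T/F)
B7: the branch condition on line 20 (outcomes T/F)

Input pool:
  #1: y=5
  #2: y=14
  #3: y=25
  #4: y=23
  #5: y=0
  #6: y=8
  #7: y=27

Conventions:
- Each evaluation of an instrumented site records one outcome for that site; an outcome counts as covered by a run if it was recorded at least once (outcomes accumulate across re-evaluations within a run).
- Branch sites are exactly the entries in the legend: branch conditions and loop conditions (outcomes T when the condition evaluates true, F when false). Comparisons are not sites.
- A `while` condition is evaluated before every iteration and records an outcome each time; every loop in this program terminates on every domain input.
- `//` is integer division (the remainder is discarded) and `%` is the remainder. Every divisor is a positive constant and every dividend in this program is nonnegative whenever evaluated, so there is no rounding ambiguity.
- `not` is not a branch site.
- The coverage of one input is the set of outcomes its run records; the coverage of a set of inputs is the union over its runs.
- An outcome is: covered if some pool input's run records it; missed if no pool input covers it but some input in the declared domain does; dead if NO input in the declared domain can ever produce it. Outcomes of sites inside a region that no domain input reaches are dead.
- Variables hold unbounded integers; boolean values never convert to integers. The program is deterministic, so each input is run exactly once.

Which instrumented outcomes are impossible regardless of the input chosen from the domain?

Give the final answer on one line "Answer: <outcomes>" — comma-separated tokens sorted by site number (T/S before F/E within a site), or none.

exhaustive pass over the 31-input domain:
  B6=T: never recorded by any domain input -> dead
  reachable outcomes have witnesses, e.g. B1=T (e.g. y=24), B1=F (e.g. y=0), B2=T (e.g. y=0), B2=F (e.g. y=0)

Answer: B6=T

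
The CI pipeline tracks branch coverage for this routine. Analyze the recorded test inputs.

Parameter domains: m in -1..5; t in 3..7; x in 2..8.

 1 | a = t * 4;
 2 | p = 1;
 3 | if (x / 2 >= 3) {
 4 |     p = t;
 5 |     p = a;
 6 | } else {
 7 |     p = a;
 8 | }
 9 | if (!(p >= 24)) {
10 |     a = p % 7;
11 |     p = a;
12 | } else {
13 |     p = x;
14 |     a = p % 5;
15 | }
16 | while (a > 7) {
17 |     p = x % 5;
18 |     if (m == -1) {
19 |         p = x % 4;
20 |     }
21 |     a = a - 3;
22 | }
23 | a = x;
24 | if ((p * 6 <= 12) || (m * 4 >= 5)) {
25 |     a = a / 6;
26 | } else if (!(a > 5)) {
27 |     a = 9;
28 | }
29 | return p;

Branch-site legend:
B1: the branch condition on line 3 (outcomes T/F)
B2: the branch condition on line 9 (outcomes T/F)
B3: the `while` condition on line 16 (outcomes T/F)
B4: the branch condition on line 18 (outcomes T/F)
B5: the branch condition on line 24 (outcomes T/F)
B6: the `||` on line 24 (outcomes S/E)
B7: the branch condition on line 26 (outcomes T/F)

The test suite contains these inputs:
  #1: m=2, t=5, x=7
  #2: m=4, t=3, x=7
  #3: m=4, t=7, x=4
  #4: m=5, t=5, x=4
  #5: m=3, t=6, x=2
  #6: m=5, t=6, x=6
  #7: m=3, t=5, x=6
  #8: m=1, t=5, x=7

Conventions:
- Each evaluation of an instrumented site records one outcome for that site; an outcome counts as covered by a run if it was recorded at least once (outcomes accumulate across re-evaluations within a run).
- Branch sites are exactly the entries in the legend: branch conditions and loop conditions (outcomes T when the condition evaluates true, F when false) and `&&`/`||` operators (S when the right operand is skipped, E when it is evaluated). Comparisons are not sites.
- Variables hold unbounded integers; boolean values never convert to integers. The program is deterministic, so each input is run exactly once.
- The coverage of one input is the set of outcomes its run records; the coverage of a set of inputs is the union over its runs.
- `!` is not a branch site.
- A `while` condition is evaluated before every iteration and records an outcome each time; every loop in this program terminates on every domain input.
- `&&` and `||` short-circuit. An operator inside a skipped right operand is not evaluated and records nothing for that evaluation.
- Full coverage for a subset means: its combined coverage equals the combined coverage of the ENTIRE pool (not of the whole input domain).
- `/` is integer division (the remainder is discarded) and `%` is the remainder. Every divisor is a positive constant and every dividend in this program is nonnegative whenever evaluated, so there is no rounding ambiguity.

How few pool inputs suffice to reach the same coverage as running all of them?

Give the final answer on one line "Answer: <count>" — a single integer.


input #1, m=2, t=5, x=7: events B1->T, B2->T, B3->F, B6->E, B5->T; outcomes B1=T, B2=T, B3=F, B5=T, B6=E
input #2, m=4, t=3, x=7: events B1->T, B2->T, B3->F, B6->E, B5->T; outcomes B1=T, B2=T, B3=F, B5=T, B6=E
input #3, m=4, t=7, x=4: events B1->F, B2->F, B3->F, B6->E, B5->T; outcomes B1=F, B2=F, B3=F, B5=T, B6=E
input #4, m=5, t=5, x=4: events B1->F, B2->T, B3->F, B6->E, B5->T; outcomes B1=F, B2=T, B3=F, B5=T, B6=E
input #5, m=3, t=6, x=2: events B1->F, B2->F, B3->F, B6->S, B5->T; outcomes B1=F, B2=F, B3=F, B5=T, B6=S
input #6, m=5, t=6, x=6: events B1->T, B2->F, B3->F, B6->E, B5->T; outcomes B1=T, B2=F, B3=F, B5=T, B6=E
input #7, m=3, t=5, x=6: events B1->T, B2->T, B3->F, B6->E, B5->T; outcomes B1=T, B2=T, B3=F, B5=T, B6=E
input #8, m=1, t=5, x=7: events B1->T, B2->T, B3->F, B6->E, B5->F, B7->F; outcomes B1=T, B2=T, B3=F, B5=F, B6=E, B7=F
union over all inputs: B1=T, B1=F, B2=T, B2=F, B3=F, B5=T, B5=F, B6=S, B6=E, B7=F (10 outcomes)
no size-1 subset reaches all 10 outcomes (best union: 6/10)
the canonical winner is {5, 8}: size 2, full 10-outcome coverage, earliest index list among size-2 covers
Answer: 2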